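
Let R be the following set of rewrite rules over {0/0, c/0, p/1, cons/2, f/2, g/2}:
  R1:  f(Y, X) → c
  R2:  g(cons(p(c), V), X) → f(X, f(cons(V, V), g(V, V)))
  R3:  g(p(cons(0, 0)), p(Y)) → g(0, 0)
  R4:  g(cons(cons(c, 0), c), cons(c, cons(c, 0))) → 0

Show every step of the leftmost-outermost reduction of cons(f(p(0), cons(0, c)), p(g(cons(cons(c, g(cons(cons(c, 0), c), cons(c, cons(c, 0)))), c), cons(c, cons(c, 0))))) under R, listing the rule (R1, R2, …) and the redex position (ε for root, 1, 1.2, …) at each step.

cons(c, p(0))

1. cons(f(p(0), cons(0, c)), p(g(cons(cons(c, g(cons(cons(c, 0), c), cons(c, cons(c, 0)))), c), cons(c, cons(c, 0)))))  →  cons(c, p(g(cons(cons(c, g(cons(cons(c, 0), c), cons(c, cons(c, 0)))), c), cons(c, cons(c, 0)))))   [R1 at 1]
2. cons(c, p(g(cons(cons(c, g(cons(cons(c, 0), c), cons(c, cons(c, 0)))), c), cons(c, cons(c, 0)))))  →  cons(c, p(g(cons(cons(c, 0), c), cons(c, cons(c, 0)))))   [R4 at 2.1.1.1.2]
3. cons(c, p(g(cons(cons(c, 0), c), cons(c, cons(c, 0)))))  →  cons(c, p(0))   [R4 at 2.1]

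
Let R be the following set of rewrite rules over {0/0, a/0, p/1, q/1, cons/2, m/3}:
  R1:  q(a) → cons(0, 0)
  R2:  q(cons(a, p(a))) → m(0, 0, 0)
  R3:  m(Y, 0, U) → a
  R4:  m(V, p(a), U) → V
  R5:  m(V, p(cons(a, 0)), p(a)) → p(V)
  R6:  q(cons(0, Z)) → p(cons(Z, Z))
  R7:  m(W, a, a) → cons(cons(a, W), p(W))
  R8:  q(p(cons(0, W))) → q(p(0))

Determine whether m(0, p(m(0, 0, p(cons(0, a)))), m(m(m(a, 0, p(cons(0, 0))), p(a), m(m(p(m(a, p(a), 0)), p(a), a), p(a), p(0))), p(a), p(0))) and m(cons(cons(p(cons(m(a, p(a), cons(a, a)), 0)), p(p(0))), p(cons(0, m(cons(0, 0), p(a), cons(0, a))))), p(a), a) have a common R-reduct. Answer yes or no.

Reduce t₁ = m(0, p(m(0, 0, p(cons(0, a)))), m(m(m(a, 0, p(cons(0, 0))), p(a), m(m(p(m(a, p(a), 0)), p(a), a), p(a), p(0))), p(a), p(0))):
1. m(0, p(m(0, 0, p(cons(0, a)))), m(m(m(a, 0, p(cons(0, 0))), p(a), m(m(p(m(a, p(a), 0)), p(a), a), p(a), p(0))), p(a), p(0)))  →  m(0, p(a), m(m(m(a, 0, p(cons(0, 0))), p(a), m(m(p(m(a, p(a), 0)), p(a), a), p(a), p(0))), p(a), p(0)))   [R3 at 2.1]
2. m(0, p(a), m(m(m(a, 0, p(cons(0, 0))), p(a), m(m(p(m(a, p(a), 0)), p(a), a), p(a), p(0))), p(a), p(0)))  →  0   [R4 at ε]

Reduce t₂ = m(cons(cons(p(cons(m(a, p(a), cons(a, a)), 0)), p(p(0))), p(cons(0, m(cons(0, 0), p(a), cons(0, a))))), p(a), a):
1. m(cons(cons(p(cons(m(a, p(a), cons(a, a)), 0)), p(p(0))), p(cons(0, m(cons(0, 0), p(a), cons(0, a))))), p(a), a)  →  cons(cons(p(cons(m(a, p(a), cons(a, a)), 0)), p(p(0))), p(cons(0, m(cons(0, 0), p(a), cons(0, a)))))   [R4 at ε]
2. cons(cons(p(cons(m(a, p(a), cons(a, a)), 0)), p(p(0))), p(cons(0, m(cons(0, 0), p(a), cons(0, a)))))  →  cons(cons(p(cons(a, 0)), p(p(0))), p(cons(0, m(cons(0, 0), p(a), cons(0, a)))))   [R4 at 1.1.1.1]
3. cons(cons(p(cons(a, 0)), p(p(0))), p(cons(0, m(cons(0, 0), p(a), cons(0, a)))))  →  cons(cons(p(cons(a, 0)), p(p(0))), p(cons(0, cons(0, 0))))   [R4 at 2.1.2]

no — NF(t₁) = 0, NF(t₂) = cons(cons(p(cons(a, 0)), p(p(0))), p(cons(0, cons(0, 0))))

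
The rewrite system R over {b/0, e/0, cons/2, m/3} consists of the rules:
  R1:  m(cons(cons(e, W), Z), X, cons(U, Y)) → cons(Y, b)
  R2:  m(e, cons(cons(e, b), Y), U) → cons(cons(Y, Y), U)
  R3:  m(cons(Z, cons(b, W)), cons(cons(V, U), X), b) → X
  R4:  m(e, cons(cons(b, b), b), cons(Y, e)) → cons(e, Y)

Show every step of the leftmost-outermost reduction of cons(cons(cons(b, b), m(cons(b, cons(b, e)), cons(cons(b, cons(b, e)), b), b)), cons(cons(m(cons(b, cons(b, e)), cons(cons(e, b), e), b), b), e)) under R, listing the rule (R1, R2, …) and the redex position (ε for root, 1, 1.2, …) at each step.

cons(cons(cons(b, b), b), cons(cons(e, b), e))

1. cons(cons(cons(b, b), m(cons(b, cons(b, e)), cons(cons(b, cons(b, e)), b), b)), cons(cons(m(cons(b, cons(b, e)), cons(cons(e, b), e), b), b), e))  →  cons(cons(cons(b, b), b), cons(cons(m(cons(b, cons(b, e)), cons(cons(e, b), e), b), b), e))   [R3 at 1.2]
2. cons(cons(cons(b, b), b), cons(cons(m(cons(b, cons(b, e)), cons(cons(e, b), e), b), b), e))  →  cons(cons(cons(b, b), b), cons(cons(e, b), e))   [R3 at 2.1.1]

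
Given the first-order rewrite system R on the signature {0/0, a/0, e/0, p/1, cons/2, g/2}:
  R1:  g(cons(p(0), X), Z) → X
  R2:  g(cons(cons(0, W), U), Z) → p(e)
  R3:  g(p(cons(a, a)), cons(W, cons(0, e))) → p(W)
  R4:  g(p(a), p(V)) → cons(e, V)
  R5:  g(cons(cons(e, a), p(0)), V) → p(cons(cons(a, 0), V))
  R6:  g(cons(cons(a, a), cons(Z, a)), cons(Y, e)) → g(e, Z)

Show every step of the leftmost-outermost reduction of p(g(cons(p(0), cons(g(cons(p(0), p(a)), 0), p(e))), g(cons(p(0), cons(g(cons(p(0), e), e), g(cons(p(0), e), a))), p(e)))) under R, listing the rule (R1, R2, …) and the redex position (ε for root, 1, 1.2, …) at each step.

p(cons(p(a), p(e)))

1. p(g(cons(p(0), cons(g(cons(p(0), p(a)), 0), p(e))), g(cons(p(0), cons(g(cons(p(0), e), e), g(cons(p(0), e), a))), p(e))))  →  p(cons(g(cons(p(0), p(a)), 0), p(e)))   [R1 at 1]
2. p(cons(g(cons(p(0), p(a)), 0), p(e)))  →  p(cons(p(a), p(e)))   [R1 at 1.1]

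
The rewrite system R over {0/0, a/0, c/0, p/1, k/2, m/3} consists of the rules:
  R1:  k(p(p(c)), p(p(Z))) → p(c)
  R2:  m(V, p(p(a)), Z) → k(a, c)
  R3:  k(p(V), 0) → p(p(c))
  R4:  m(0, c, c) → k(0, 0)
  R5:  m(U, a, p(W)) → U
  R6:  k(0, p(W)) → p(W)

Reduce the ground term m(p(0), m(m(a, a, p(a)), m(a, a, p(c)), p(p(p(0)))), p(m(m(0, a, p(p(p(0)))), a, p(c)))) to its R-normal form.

1. m(p(0), m(m(a, a, p(a)), m(a, a, p(c)), p(p(p(0)))), p(m(m(0, a, p(p(p(0)))), a, p(c))))  →  m(p(0), m(a, m(a, a, p(c)), p(p(p(0)))), p(m(m(0, a, p(p(p(0)))), a, p(c))))   [R5 at 2.1]
2. m(p(0), m(a, m(a, a, p(c)), p(p(p(0)))), p(m(m(0, a, p(p(p(0)))), a, p(c))))  →  m(p(0), m(a, a, p(p(p(0)))), p(m(m(0, a, p(p(p(0)))), a, p(c))))   [R5 at 2.2]
3. m(p(0), m(a, a, p(p(p(0)))), p(m(m(0, a, p(p(p(0)))), a, p(c))))  →  m(p(0), a, p(m(m(0, a, p(p(p(0)))), a, p(c))))   [R5 at 2]
4. m(p(0), a, p(m(m(0, a, p(p(p(0)))), a, p(c))))  →  p(0)   [R5 at ε]

p(0)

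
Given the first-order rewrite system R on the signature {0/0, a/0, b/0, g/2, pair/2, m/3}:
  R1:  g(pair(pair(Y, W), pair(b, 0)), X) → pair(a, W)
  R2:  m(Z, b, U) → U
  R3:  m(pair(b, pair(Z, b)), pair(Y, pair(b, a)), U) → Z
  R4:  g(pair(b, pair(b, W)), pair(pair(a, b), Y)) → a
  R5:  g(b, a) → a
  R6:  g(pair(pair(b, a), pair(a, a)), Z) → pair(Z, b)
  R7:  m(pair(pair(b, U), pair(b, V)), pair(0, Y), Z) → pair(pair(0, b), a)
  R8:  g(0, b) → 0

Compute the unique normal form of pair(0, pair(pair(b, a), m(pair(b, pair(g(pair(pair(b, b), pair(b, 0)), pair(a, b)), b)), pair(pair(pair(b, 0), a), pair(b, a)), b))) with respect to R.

1. pair(0, pair(pair(b, a), m(pair(b, pair(g(pair(pair(b, b), pair(b, 0)), pair(a, b)), b)), pair(pair(pair(b, 0), a), pair(b, a)), b)))  →  pair(0, pair(pair(b, a), g(pair(pair(b, b), pair(b, 0)), pair(a, b))))   [R3 at 2.2]
2. pair(0, pair(pair(b, a), g(pair(pair(b, b), pair(b, 0)), pair(a, b))))  →  pair(0, pair(pair(b, a), pair(a, b)))   [R1 at 2.2]

pair(0, pair(pair(b, a), pair(a, b)))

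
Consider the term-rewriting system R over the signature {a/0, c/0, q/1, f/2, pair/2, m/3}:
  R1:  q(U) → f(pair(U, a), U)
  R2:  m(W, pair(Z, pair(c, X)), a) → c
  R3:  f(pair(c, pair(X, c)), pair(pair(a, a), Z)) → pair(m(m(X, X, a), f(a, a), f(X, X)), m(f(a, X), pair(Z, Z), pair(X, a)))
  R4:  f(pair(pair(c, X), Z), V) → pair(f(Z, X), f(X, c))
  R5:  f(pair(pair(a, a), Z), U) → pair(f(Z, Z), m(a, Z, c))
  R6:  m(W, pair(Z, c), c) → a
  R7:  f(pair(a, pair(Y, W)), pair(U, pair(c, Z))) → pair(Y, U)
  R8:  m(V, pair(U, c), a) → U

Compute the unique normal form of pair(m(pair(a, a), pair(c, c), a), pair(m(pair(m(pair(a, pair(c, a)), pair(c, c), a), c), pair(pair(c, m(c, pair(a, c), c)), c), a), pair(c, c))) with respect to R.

pair(c, pair(pair(c, a), pair(c, c)))

1. pair(m(pair(a, a), pair(c, c), a), pair(m(pair(m(pair(a, pair(c, a)), pair(c, c), a), c), pair(pair(c, m(c, pair(a, c), c)), c), a), pair(c, c)))  →  pair(c, pair(m(pair(m(pair(a, pair(c, a)), pair(c, c), a), c), pair(pair(c, m(c, pair(a, c), c)), c), a), pair(c, c)))   [R8 at 1]
2. pair(c, pair(m(pair(m(pair(a, pair(c, a)), pair(c, c), a), c), pair(pair(c, m(c, pair(a, c), c)), c), a), pair(c, c)))  →  pair(c, pair(pair(c, m(c, pair(a, c), c)), pair(c, c)))   [R8 at 2.1]
3. pair(c, pair(pair(c, m(c, pair(a, c), c)), pair(c, c)))  →  pair(c, pair(pair(c, a), pair(c, c)))   [R6 at 2.1.2]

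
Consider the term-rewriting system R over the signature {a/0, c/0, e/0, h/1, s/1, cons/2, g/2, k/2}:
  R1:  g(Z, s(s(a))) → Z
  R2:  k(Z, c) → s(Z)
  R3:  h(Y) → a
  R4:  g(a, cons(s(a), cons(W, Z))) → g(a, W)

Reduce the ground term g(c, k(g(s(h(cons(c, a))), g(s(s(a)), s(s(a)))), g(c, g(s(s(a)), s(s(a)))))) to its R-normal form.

c

1. g(c, k(g(s(h(cons(c, a))), g(s(s(a)), s(s(a)))), g(c, g(s(s(a)), s(s(a))))))  →  g(c, k(g(s(a), g(s(s(a)), s(s(a)))), g(c, g(s(s(a)), s(s(a))))))   [R3 at 2.1.1.1]
2. g(c, k(g(s(a), g(s(s(a)), s(s(a)))), g(c, g(s(s(a)), s(s(a))))))  →  g(c, k(g(s(a), s(s(a))), g(c, g(s(s(a)), s(s(a))))))   [R1 at 2.1.2]
3. g(c, k(g(s(a), s(s(a))), g(c, g(s(s(a)), s(s(a))))))  →  g(c, k(s(a), g(c, g(s(s(a)), s(s(a))))))   [R1 at 2.1]
4. g(c, k(s(a), g(c, g(s(s(a)), s(s(a))))))  →  g(c, k(s(a), g(c, s(s(a)))))   [R1 at 2.2.2]
5. g(c, k(s(a), g(c, s(s(a)))))  →  g(c, k(s(a), c))   [R1 at 2.2]
6. g(c, k(s(a), c))  →  g(c, s(s(a)))   [R2 at 2]
7. g(c, s(s(a)))  →  c   [R1 at ε]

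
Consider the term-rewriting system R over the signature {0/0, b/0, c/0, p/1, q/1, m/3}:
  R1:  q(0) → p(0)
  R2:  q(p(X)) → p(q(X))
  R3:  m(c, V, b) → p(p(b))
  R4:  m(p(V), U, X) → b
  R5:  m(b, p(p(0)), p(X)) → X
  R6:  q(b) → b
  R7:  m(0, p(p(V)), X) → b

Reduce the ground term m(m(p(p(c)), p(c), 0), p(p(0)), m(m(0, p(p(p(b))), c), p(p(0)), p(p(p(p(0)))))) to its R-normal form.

1. m(m(p(p(c)), p(c), 0), p(p(0)), m(m(0, p(p(p(b))), c), p(p(0)), p(p(p(p(0))))))  →  m(b, p(p(0)), m(m(0, p(p(p(b))), c), p(p(0)), p(p(p(p(0))))))   [R4 at 1]
2. m(b, p(p(0)), m(m(0, p(p(p(b))), c), p(p(0)), p(p(p(p(0))))))  →  m(b, p(p(0)), m(b, p(p(0)), p(p(p(p(0))))))   [R7 at 3.1]
3. m(b, p(p(0)), m(b, p(p(0)), p(p(p(p(0))))))  →  m(b, p(p(0)), p(p(p(0))))   [R5 at 3]
4. m(b, p(p(0)), p(p(p(0))))  →  p(p(0))   [R5 at ε]

p(p(0))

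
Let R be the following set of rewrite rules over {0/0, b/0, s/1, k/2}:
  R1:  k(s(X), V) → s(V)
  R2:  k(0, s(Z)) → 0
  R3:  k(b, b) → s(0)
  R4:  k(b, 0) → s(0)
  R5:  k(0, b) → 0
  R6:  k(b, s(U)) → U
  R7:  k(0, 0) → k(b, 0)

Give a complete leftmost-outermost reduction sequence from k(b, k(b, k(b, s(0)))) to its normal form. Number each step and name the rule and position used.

0

1. k(b, k(b, k(b, s(0))))  →  k(b, k(b, 0))   [R6 at 2.2]
2. k(b, k(b, 0))  →  k(b, s(0))   [R4 at 2]
3. k(b, s(0))  →  0   [R6 at ε]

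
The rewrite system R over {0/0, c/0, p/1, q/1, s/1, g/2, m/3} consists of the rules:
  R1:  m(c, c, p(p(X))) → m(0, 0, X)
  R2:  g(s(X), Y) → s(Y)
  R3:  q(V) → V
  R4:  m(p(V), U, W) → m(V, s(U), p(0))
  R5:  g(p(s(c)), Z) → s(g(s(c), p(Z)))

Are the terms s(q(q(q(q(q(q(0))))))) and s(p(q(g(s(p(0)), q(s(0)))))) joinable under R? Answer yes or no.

no — NF(t₁) = s(0), NF(t₂) = s(p(s(s(0))))

Reduce t₁ = s(q(q(q(q(q(q(0))))))):
1. s(q(q(q(q(q(q(0)))))))  →  s(q(q(q(q(q(0))))))   [R3 at 1]
2. s(q(q(q(q(q(0))))))  →  s(q(q(q(q(0)))))   [R3 at 1]
3. s(q(q(q(q(0)))))  →  s(q(q(q(0))))   [R3 at 1]
4. s(q(q(q(0))))  →  s(q(q(0)))   [R3 at 1]
5. s(q(q(0)))  →  s(q(0))   [R3 at 1]
6. s(q(0))  →  s(0)   [R3 at 1]

Reduce t₂ = s(p(q(g(s(p(0)), q(s(0)))))):
1. s(p(q(g(s(p(0)), q(s(0))))))  →  s(p(g(s(p(0)), q(s(0)))))   [R3 at 1.1]
2. s(p(g(s(p(0)), q(s(0)))))  →  s(p(s(q(s(0)))))   [R2 at 1.1]
3. s(p(s(q(s(0)))))  →  s(p(s(s(0))))   [R3 at 1.1.1]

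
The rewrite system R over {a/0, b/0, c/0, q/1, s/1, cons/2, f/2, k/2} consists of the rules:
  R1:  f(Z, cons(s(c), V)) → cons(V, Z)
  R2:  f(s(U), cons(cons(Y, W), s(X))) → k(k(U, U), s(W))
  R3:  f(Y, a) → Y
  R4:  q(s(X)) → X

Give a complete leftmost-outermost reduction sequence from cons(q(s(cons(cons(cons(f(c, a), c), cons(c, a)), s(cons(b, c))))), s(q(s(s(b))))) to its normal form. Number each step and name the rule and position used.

1. cons(q(s(cons(cons(cons(f(c, a), c), cons(c, a)), s(cons(b, c))))), s(q(s(s(b)))))  →  cons(cons(cons(cons(f(c, a), c), cons(c, a)), s(cons(b, c))), s(q(s(s(b)))))   [R4 at 1]
2. cons(cons(cons(cons(f(c, a), c), cons(c, a)), s(cons(b, c))), s(q(s(s(b)))))  →  cons(cons(cons(cons(c, c), cons(c, a)), s(cons(b, c))), s(q(s(s(b)))))   [R3 at 1.1.1.1]
3. cons(cons(cons(cons(c, c), cons(c, a)), s(cons(b, c))), s(q(s(s(b)))))  →  cons(cons(cons(cons(c, c), cons(c, a)), s(cons(b, c))), s(s(b)))   [R4 at 2.1]

cons(cons(cons(cons(c, c), cons(c, a)), s(cons(b, c))), s(s(b)))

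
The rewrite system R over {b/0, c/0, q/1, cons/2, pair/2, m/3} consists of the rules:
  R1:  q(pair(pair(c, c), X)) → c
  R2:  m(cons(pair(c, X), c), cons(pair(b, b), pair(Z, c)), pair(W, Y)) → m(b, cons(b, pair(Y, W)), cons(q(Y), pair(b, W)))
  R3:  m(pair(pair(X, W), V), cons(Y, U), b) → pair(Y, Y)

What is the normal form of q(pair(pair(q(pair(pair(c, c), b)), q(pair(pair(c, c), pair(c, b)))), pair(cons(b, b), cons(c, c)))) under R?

1. q(pair(pair(q(pair(pair(c, c), b)), q(pair(pair(c, c), pair(c, b)))), pair(cons(b, b), cons(c, c))))  →  q(pair(pair(c, q(pair(pair(c, c), pair(c, b)))), pair(cons(b, b), cons(c, c))))   [R1 at 1.1.1]
2. q(pair(pair(c, q(pair(pair(c, c), pair(c, b)))), pair(cons(b, b), cons(c, c))))  →  q(pair(pair(c, c), pair(cons(b, b), cons(c, c))))   [R1 at 1.1.2]
3. q(pair(pair(c, c), pair(cons(b, b), cons(c, c))))  →  c   [R1 at ε]

c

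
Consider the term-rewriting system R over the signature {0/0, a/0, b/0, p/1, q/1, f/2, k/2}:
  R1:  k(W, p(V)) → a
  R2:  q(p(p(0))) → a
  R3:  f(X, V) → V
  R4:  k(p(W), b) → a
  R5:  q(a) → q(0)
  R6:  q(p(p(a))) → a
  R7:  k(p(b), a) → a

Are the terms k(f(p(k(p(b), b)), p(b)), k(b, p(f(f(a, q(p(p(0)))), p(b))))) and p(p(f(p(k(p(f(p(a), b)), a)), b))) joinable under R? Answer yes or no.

no — NF(t₁) = a, NF(t₂) = p(p(b))

Reduce t₁ = k(f(p(k(p(b), b)), p(b)), k(b, p(f(f(a, q(p(p(0)))), p(b))))):
1. k(f(p(k(p(b), b)), p(b)), k(b, p(f(f(a, q(p(p(0)))), p(b)))))  →  k(p(b), k(b, p(f(f(a, q(p(p(0)))), p(b)))))   [R3 at 1]
2. k(p(b), k(b, p(f(f(a, q(p(p(0)))), p(b)))))  →  k(p(b), a)   [R1 at 2]
3. k(p(b), a)  →  a   [R7 at ε]

Reduce t₂ = p(p(f(p(k(p(f(p(a), b)), a)), b))):
1. p(p(f(p(k(p(f(p(a), b)), a)), b)))  →  p(p(b))   [R3 at 1.1]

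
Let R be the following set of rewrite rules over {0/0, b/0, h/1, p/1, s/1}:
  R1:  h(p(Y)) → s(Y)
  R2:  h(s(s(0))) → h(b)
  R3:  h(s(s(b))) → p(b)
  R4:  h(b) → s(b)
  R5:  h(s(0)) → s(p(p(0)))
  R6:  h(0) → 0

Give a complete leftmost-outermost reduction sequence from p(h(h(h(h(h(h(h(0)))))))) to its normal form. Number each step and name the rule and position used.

1. p(h(h(h(h(h(h(h(0))))))))  →  p(h(h(h(h(h(h(0)))))))   [R6 at 1.1.1.1.1.1.1]
2. p(h(h(h(h(h(h(0)))))))  →  p(h(h(h(h(h(0))))))   [R6 at 1.1.1.1.1.1]
3. p(h(h(h(h(h(0))))))  →  p(h(h(h(h(0)))))   [R6 at 1.1.1.1.1]
4. p(h(h(h(h(0)))))  →  p(h(h(h(0))))   [R6 at 1.1.1.1]
5. p(h(h(h(0))))  →  p(h(h(0)))   [R6 at 1.1.1]
6. p(h(h(0)))  →  p(h(0))   [R6 at 1.1]
7. p(h(0))  →  p(0)   [R6 at 1]

p(0)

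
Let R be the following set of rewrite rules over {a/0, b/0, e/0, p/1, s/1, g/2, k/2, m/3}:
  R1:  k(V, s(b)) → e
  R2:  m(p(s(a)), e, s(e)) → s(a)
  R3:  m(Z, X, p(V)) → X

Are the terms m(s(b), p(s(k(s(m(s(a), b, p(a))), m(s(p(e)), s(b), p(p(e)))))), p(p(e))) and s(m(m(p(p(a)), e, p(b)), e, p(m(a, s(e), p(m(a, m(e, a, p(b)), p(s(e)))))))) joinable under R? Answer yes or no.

Reduce t₁ = m(s(b), p(s(k(s(m(s(a), b, p(a))), m(s(p(e)), s(b), p(p(e)))))), p(p(e))):
1. m(s(b), p(s(k(s(m(s(a), b, p(a))), m(s(p(e)), s(b), p(p(e)))))), p(p(e)))  →  p(s(k(s(m(s(a), b, p(a))), m(s(p(e)), s(b), p(p(e))))))   [R3 at ε]
2. p(s(k(s(m(s(a), b, p(a))), m(s(p(e)), s(b), p(p(e))))))  →  p(s(k(s(b), m(s(p(e)), s(b), p(p(e))))))   [R3 at 1.1.1.1]
3. p(s(k(s(b), m(s(p(e)), s(b), p(p(e))))))  →  p(s(k(s(b), s(b))))   [R3 at 1.1.2]
4. p(s(k(s(b), s(b))))  →  p(s(e))   [R1 at 1.1]

Reduce t₂ = s(m(m(p(p(a)), e, p(b)), e, p(m(a, s(e), p(m(a, m(e, a, p(b)), p(s(e)))))))):
1. s(m(m(p(p(a)), e, p(b)), e, p(m(a, s(e), p(m(a, m(e, a, p(b)), p(s(e))))))))  →  s(e)   [R3 at 1]

no — NF(t₁) = p(s(e)), NF(t₂) = s(e)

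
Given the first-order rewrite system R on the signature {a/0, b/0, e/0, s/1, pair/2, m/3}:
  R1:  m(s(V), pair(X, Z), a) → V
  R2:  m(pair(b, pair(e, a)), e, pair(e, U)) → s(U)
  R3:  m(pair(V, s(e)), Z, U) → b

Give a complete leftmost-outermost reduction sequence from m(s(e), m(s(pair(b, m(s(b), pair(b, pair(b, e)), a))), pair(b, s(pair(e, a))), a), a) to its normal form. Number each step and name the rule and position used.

1. m(s(e), m(s(pair(b, m(s(b), pair(b, pair(b, e)), a))), pair(b, s(pair(e, a))), a), a)  →  m(s(e), pair(b, m(s(b), pair(b, pair(b, e)), a)), a)   [R1 at 2]
2. m(s(e), pair(b, m(s(b), pair(b, pair(b, e)), a)), a)  →  e   [R1 at ε]

e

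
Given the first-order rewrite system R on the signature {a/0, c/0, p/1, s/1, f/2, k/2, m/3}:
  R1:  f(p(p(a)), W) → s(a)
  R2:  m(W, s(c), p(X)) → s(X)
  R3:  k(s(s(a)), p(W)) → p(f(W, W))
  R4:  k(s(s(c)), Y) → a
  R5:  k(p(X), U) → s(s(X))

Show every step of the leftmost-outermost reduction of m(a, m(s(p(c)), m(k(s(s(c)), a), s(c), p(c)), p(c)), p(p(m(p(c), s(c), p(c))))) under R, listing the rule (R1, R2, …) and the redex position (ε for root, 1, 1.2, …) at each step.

1. m(a, m(s(p(c)), m(k(s(s(c)), a), s(c), p(c)), p(c)), p(p(m(p(c), s(c), p(c)))))  →  m(a, m(s(p(c)), s(c), p(c)), p(p(m(p(c), s(c), p(c)))))   [R2 at 2.2]
2. m(a, m(s(p(c)), s(c), p(c)), p(p(m(p(c), s(c), p(c)))))  →  m(a, s(c), p(p(m(p(c), s(c), p(c)))))   [R2 at 2]
3. m(a, s(c), p(p(m(p(c), s(c), p(c)))))  →  s(p(m(p(c), s(c), p(c))))   [R2 at ε]
4. s(p(m(p(c), s(c), p(c))))  →  s(p(s(c)))   [R2 at 1.1]

s(p(s(c)))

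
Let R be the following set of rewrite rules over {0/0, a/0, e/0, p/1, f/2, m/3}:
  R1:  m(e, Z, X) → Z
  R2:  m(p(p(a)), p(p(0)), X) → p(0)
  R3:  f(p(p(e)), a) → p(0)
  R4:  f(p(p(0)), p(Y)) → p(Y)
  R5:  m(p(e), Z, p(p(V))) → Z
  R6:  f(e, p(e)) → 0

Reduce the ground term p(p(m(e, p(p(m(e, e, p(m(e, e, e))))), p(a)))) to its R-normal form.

1. p(p(m(e, p(p(m(e, e, p(m(e, e, e))))), p(a))))  →  p(p(p(p(m(e, e, p(m(e, e, e)))))))   [R1 at 1.1]
2. p(p(p(p(m(e, e, p(m(e, e, e)))))))  →  p(p(p(p(e))))   [R1 at 1.1.1.1]

p(p(p(p(e))))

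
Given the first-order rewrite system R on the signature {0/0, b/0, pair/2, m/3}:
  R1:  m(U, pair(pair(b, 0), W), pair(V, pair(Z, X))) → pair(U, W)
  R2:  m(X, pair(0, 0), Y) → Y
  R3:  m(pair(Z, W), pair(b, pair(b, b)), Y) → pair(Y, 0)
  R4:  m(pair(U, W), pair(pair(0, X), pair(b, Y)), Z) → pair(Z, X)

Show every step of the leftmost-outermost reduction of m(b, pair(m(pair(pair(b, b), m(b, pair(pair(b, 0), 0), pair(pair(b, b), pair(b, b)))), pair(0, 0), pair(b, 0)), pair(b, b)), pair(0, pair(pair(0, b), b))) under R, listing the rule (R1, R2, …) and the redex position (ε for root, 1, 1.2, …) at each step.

1. m(b, pair(m(pair(pair(b, b), m(b, pair(pair(b, 0), 0), pair(pair(b, b), pair(b, b)))), pair(0, 0), pair(b, 0)), pair(b, b)), pair(0, pair(pair(0, b), b)))  →  m(b, pair(pair(b, 0), pair(b, b)), pair(0, pair(pair(0, b), b)))   [R2 at 2.1]
2. m(b, pair(pair(b, 0), pair(b, b)), pair(0, pair(pair(0, b), b)))  →  pair(b, pair(b, b))   [R1 at ε]

pair(b, pair(b, b))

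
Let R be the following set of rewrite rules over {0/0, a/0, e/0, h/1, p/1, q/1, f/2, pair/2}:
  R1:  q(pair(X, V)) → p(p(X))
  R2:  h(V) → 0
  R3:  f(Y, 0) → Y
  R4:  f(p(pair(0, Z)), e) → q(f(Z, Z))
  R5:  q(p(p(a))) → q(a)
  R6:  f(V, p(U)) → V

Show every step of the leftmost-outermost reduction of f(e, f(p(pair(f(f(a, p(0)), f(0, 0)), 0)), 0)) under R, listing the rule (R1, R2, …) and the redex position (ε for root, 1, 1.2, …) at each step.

e

1. f(e, f(p(pair(f(f(a, p(0)), f(0, 0)), 0)), 0))  →  f(e, p(pair(f(f(a, p(0)), f(0, 0)), 0)))   [R3 at 2]
2. f(e, p(pair(f(f(a, p(0)), f(0, 0)), 0)))  →  e   [R6 at ε]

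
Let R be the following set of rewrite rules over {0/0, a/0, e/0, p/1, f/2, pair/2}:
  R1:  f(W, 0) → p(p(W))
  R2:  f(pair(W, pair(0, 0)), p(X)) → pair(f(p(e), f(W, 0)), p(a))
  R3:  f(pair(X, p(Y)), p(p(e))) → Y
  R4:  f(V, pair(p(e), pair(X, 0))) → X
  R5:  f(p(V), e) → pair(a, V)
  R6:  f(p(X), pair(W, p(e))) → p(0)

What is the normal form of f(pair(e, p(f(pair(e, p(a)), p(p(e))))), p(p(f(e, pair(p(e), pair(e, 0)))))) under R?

a

1. f(pair(e, p(f(pair(e, p(a)), p(p(e))))), p(p(f(e, pair(p(e), pair(e, 0))))))  →  f(pair(e, p(a)), p(p(f(e, pair(p(e), pair(e, 0))))))   [R3 at 1.2.1]
2. f(pair(e, p(a)), p(p(f(e, pair(p(e), pair(e, 0))))))  →  f(pair(e, p(a)), p(p(e)))   [R4 at 2.1.1]
3. f(pair(e, p(a)), p(p(e)))  →  a   [R3 at ε]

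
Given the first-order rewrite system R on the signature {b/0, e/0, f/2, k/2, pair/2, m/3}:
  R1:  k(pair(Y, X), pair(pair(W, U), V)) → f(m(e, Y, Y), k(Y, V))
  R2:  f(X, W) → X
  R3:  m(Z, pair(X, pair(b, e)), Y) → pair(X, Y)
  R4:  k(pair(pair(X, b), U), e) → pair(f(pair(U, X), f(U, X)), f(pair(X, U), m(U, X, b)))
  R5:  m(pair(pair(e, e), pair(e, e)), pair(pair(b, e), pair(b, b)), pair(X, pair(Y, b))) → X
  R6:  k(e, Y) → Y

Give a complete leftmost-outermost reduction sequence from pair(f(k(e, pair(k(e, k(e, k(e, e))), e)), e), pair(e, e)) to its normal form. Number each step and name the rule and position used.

pair(pair(e, e), pair(e, e))

1. pair(f(k(e, pair(k(e, k(e, k(e, e))), e)), e), pair(e, e))  →  pair(k(e, pair(k(e, k(e, k(e, e))), e)), pair(e, e))   [R2 at 1]
2. pair(k(e, pair(k(e, k(e, k(e, e))), e)), pair(e, e))  →  pair(pair(k(e, k(e, k(e, e))), e), pair(e, e))   [R6 at 1]
3. pair(pair(k(e, k(e, k(e, e))), e), pair(e, e))  →  pair(pair(k(e, k(e, e)), e), pair(e, e))   [R6 at 1.1]
4. pair(pair(k(e, k(e, e)), e), pair(e, e))  →  pair(pair(k(e, e), e), pair(e, e))   [R6 at 1.1]
5. pair(pair(k(e, e), e), pair(e, e))  →  pair(pair(e, e), pair(e, e))   [R6 at 1.1]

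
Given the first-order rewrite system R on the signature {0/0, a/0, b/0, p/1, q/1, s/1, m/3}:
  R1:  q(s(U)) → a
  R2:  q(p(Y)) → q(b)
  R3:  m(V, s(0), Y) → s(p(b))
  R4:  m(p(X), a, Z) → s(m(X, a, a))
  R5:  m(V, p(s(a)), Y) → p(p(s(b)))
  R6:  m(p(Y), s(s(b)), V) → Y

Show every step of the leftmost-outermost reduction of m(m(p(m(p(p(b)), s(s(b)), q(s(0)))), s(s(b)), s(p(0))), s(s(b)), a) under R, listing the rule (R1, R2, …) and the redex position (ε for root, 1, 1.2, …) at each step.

b

1. m(m(p(m(p(p(b)), s(s(b)), q(s(0)))), s(s(b)), s(p(0))), s(s(b)), a)  →  m(m(p(p(b)), s(s(b)), q(s(0))), s(s(b)), a)   [R6 at 1]
2. m(m(p(p(b)), s(s(b)), q(s(0))), s(s(b)), a)  →  m(p(b), s(s(b)), a)   [R6 at 1]
3. m(p(b), s(s(b)), a)  →  b   [R6 at ε]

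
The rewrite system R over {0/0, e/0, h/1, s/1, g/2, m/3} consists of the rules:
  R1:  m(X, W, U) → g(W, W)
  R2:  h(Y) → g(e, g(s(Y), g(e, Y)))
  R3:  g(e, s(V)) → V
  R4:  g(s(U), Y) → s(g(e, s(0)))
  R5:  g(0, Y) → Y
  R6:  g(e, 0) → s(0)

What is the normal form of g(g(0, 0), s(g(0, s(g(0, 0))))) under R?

1. g(g(0, 0), s(g(0, s(g(0, 0)))))  →  g(0, s(g(0, s(g(0, 0)))))   [R5 at 1]
2. g(0, s(g(0, s(g(0, 0)))))  →  s(g(0, s(g(0, 0))))   [R5 at ε]
3. s(g(0, s(g(0, 0))))  →  s(s(g(0, 0)))   [R5 at 1]
4. s(s(g(0, 0)))  →  s(s(0))   [R5 at 1.1]

s(s(0))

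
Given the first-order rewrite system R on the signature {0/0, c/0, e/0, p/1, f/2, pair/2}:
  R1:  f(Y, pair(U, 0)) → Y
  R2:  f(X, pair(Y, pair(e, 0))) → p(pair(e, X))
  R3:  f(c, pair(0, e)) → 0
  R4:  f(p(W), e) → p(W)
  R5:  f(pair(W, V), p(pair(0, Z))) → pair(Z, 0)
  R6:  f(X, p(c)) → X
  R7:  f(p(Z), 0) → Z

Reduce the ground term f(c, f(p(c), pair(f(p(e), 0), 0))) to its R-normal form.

1. f(c, f(p(c), pair(f(p(e), 0), 0)))  →  f(c, p(c))   [R1 at 2]
2. f(c, p(c))  →  c   [R6 at ε]

c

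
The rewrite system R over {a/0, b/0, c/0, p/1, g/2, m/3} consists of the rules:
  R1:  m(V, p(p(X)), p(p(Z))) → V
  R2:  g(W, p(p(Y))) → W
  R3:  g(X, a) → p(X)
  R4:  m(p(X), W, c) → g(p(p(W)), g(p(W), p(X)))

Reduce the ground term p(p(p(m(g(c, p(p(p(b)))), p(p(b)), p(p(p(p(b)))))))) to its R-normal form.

1. p(p(p(m(g(c, p(p(p(b)))), p(p(b)), p(p(p(p(b))))))))  →  p(p(p(g(c, p(p(p(b)))))))   [R1 at 1.1.1]
2. p(p(p(g(c, p(p(p(b)))))))  →  p(p(p(c)))   [R2 at 1.1.1]

p(p(p(c)))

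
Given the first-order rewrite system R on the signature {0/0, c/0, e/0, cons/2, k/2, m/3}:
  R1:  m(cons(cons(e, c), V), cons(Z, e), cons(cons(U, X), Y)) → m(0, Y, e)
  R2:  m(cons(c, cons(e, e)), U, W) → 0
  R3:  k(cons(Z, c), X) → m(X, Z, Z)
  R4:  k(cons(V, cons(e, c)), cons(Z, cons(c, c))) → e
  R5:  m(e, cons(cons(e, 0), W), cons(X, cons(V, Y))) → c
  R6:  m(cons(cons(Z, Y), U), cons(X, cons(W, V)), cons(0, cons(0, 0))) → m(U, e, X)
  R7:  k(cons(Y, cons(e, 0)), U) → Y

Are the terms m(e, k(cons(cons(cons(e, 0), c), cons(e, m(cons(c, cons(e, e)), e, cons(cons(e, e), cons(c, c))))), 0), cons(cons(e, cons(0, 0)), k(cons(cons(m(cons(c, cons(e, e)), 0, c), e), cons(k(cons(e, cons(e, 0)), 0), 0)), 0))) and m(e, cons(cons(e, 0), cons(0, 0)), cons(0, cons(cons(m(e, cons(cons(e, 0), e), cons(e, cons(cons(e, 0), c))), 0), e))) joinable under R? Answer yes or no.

Reduce t₁ = m(e, k(cons(cons(cons(e, 0), c), cons(e, m(cons(c, cons(e, e)), e, cons(cons(e, e), cons(c, c))))), 0), cons(cons(e, cons(0, 0)), k(cons(cons(m(cons(c, cons(e, e)), 0, c), e), cons(k(cons(e, cons(e, 0)), 0), 0)), 0))):
1. m(e, k(cons(cons(cons(e, 0), c), cons(e, m(cons(c, cons(e, e)), e, cons(cons(e, e), cons(c, c))))), 0), cons(cons(e, cons(0, 0)), k(cons(cons(m(cons(c, cons(e, e)), 0, c), e), cons(k(cons(e, cons(e, 0)), 0), 0)), 0)))  →  m(e, k(cons(cons(cons(e, 0), c), cons(e, 0)), 0), cons(cons(e, cons(0, 0)), k(cons(cons(m(cons(c, cons(e, e)), 0, c), e), cons(k(cons(e, cons(e, 0)), 0), 0)), 0)))   [R2 at 2.1.2.2]
2. m(e, k(cons(cons(cons(e, 0), c), cons(e, 0)), 0), cons(cons(e, cons(0, 0)), k(cons(cons(m(cons(c, cons(e, e)), 0, c), e), cons(k(cons(e, cons(e, 0)), 0), 0)), 0)))  →  m(e, cons(cons(e, 0), c), cons(cons(e, cons(0, 0)), k(cons(cons(m(cons(c, cons(e, e)), 0, c), e), cons(k(cons(e, cons(e, 0)), 0), 0)), 0)))   [R7 at 2]
3. m(e, cons(cons(e, 0), c), cons(cons(e, cons(0, 0)), k(cons(cons(m(cons(c, cons(e, e)), 0, c), e), cons(k(cons(e, cons(e, 0)), 0), 0)), 0)))  →  m(e, cons(cons(e, 0), c), cons(cons(e, cons(0, 0)), k(cons(cons(0, e), cons(k(cons(e, cons(e, 0)), 0), 0)), 0)))   [R2 at 3.2.1.1.1]
4. m(e, cons(cons(e, 0), c), cons(cons(e, cons(0, 0)), k(cons(cons(0, e), cons(k(cons(e, cons(e, 0)), 0), 0)), 0)))  →  m(e, cons(cons(e, 0), c), cons(cons(e, cons(0, 0)), k(cons(cons(0, e), cons(e, 0)), 0)))   [R7 at 3.2.1.2.1]
5. m(e, cons(cons(e, 0), c), cons(cons(e, cons(0, 0)), k(cons(cons(0, e), cons(e, 0)), 0)))  →  m(e, cons(cons(e, 0), c), cons(cons(e, cons(0, 0)), cons(0, e)))   [R7 at 3.2]
6. m(e, cons(cons(e, 0), c), cons(cons(e, cons(0, 0)), cons(0, e)))  →  c   [R5 at ε]

Reduce t₂ = m(e, cons(cons(e, 0), cons(0, 0)), cons(0, cons(cons(m(e, cons(cons(e, 0), e), cons(e, cons(cons(e, 0), c))), 0), e))):
1. m(e, cons(cons(e, 0), cons(0, 0)), cons(0, cons(cons(m(e, cons(cons(e, 0), e), cons(e, cons(cons(e, 0), c))), 0), e)))  →  c   [R5 at ε]

yes — NF(t₁) = c, NF(t₂) = c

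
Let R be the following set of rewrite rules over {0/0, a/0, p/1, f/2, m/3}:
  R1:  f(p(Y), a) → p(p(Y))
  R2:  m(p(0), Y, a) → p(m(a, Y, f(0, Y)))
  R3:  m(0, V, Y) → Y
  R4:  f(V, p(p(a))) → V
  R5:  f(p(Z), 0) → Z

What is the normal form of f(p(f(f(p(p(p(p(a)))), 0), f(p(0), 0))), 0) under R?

1. f(p(f(f(p(p(p(p(a)))), 0), f(p(0), 0))), 0)  →  f(f(p(p(p(p(a)))), 0), f(p(0), 0))   [R5 at ε]
2. f(f(p(p(p(p(a)))), 0), f(p(0), 0))  →  f(p(p(p(a))), f(p(0), 0))   [R5 at 1]
3. f(p(p(p(a))), f(p(0), 0))  →  f(p(p(p(a))), 0)   [R5 at 2]
4. f(p(p(p(a))), 0)  →  p(p(a))   [R5 at ε]

p(p(a))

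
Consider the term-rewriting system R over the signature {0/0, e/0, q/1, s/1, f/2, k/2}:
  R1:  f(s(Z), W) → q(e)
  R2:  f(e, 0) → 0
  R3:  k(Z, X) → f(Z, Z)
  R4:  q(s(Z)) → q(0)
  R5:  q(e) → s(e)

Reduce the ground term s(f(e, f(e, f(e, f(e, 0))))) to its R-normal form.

1. s(f(e, f(e, f(e, f(e, 0)))))  →  s(f(e, f(e, f(e, 0))))   [R2 at 1.2.2.2]
2. s(f(e, f(e, f(e, 0))))  →  s(f(e, f(e, 0)))   [R2 at 1.2.2]
3. s(f(e, f(e, 0)))  →  s(f(e, 0))   [R2 at 1.2]
4. s(f(e, 0))  →  s(0)   [R2 at 1]

s(0)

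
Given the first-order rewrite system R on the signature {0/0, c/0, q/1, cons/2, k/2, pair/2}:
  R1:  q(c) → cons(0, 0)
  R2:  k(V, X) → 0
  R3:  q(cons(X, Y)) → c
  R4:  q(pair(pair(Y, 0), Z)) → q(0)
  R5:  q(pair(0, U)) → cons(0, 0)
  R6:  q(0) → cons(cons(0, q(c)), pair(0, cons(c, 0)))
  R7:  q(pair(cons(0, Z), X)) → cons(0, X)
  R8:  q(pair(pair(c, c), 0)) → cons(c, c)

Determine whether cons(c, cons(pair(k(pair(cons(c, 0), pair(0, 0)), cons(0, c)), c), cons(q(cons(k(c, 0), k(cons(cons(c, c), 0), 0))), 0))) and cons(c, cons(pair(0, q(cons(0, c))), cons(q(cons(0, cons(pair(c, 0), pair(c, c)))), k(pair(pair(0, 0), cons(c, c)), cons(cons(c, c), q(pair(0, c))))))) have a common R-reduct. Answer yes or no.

Reduce t₁ = cons(c, cons(pair(k(pair(cons(c, 0), pair(0, 0)), cons(0, c)), c), cons(q(cons(k(c, 0), k(cons(cons(c, c), 0), 0))), 0))):
1. cons(c, cons(pair(k(pair(cons(c, 0), pair(0, 0)), cons(0, c)), c), cons(q(cons(k(c, 0), k(cons(cons(c, c), 0), 0))), 0)))  →  cons(c, cons(pair(0, c), cons(q(cons(k(c, 0), k(cons(cons(c, c), 0), 0))), 0)))   [R2 at 2.1.1]
2. cons(c, cons(pair(0, c), cons(q(cons(k(c, 0), k(cons(cons(c, c), 0), 0))), 0)))  →  cons(c, cons(pair(0, c), cons(c, 0)))   [R3 at 2.2.1]

Reduce t₂ = cons(c, cons(pair(0, q(cons(0, c))), cons(q(cons(0, cons(pair(c, 0), pair(c, c)))), k(pair(pair(0, 0), cons(c, c)), cons(cons(c, c), q(pair(0, c))))))):
1. cons(c, cons(pair(0, q(cons(0, c))), cons(q(cons(0, cons(pair(c, 0), pair(c, c)))), k(pair(pair(0, 0), cons(c, c)), cons(cons(c, c), q(pair(0, c)))))))  →  cons(c, cons(pair(0, c), cons(q(cons(0, cons(pair(c, 0), pair(c, c)))), k(pair(pair(0, 0), cons(c, c)), cons(cons(c, c), q(pair(0, c)))))))   [R3 at 2.1.2]
2. cons(c, cons(pair(0, c), cons(q(cons(0, cons(pair(c, 0), pair(c, c)))), k(pair(pair(0, 0), cons(c, c)), cons(cons(c, c), q(pair(0, c)))))))  →  cons(c, cons(pair(0, c), cons(c, k(pair(pair(0, 0), cons(c, c)), cons(cons(c, c), q(pair(0, c)))))))   [R3 at 2.2.1]
3. cons(c, cons(pair(0, c), cons(c, k(pair(pair(0, 0), cons(c, c)), cons(cons(c, c), q(pair(0, c)))))))  →  cons(c, cons(pair(0, c), cons(c, 0)))   [R2 at 2.2.2]

yes — NF(t₁) = cons(c, cons(pair(0, c), cons(c, 0))), NF(t₂) = cons(c, cons(pair(0, c), cons(c, 0)))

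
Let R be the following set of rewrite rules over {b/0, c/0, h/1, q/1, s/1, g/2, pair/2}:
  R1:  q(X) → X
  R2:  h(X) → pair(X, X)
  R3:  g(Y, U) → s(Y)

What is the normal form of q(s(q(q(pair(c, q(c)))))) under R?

1. q(s(q(q(pair(c, q(c))))))  →  s(q(q(pair(c, q(c)))))   [R1 at ε]
2. s(q(q(pair(c, q(c)))))  →  s(q(pair(c, q(c))))   [R1 at 1]
3. s(q(pair(c, q(c))))  →  s(pair(c, q(c)))   [R1 at 1]
4. s(pair(c, q(c)))  →  s(pair(c, c))   [R1 at 1.2]

s(pair(c, c))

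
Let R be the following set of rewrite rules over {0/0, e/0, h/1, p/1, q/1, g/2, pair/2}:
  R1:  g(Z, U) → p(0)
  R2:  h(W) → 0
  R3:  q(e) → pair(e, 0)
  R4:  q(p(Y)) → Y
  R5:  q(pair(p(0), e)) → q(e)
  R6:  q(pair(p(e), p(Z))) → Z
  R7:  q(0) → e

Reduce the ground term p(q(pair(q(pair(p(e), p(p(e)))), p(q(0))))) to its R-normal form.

1. p(q(pair(q(pair(p(e), p(p(e)))), p(q(0)))))  →  p(q(pair(p(e), p(q(0)))))   [R6 at 1.1.1]
2. p(q(pair(p(e), p(q(0)))))  →  p(q(0))   [R6 at 1]
3. p(q(0))  →  p(e)   [R7 at 1]

p(e)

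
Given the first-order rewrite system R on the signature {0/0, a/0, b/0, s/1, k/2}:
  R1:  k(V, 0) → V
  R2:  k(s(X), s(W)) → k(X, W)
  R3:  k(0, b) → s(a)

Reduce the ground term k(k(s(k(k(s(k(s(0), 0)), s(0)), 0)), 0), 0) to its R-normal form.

1. k(k(s(k(k(s(k(s(0), 0)), s(0)), 0)), 0), 0)  →  k(s(k(k(s(k(s(0), 0)), s(0)), 0)), 0)   [R1 at ε]
2. k(s(k(k(s(k(s(0), 0)), s(0)), 0)), 0)  →  s(k(k(s(k(s(0), 0)), s(0)), 0))   [R1 at ε]
3. s(k(k(s(k(s(0), 0)), s(0)), 0))  →  s(k(s(k(s(0), 0)), s(0)))   [R1 at 1]
4. s(k(s(k(s(0), 0)), s(0)))  →  s(k(k(s(0), 0), 0))   [R2 at 1]
5. s(k(k(s(0), 0), 0))  →  s(k(s(0), 0))   [R1 at 1]
6. s(k(s(0), 0))  →  s(s(0))   [R1 at 1]

s(s(0))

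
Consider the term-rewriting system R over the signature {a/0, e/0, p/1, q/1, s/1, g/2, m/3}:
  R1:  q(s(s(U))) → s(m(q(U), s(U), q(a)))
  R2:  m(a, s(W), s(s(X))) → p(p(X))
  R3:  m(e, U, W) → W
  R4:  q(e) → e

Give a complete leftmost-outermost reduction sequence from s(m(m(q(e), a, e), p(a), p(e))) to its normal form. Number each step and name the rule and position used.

s(p(e))

1. s(m(m(q(e), a, e), p(a), p(e)))  →  s(m(m(e, a, e), p(a), p(e)))   [R4 at 1.1.1]
2. s(m(m(e, a, e), p(a), p(e)))  →  s(m(e, p(a), p(e)))   [R3 at 1.1]
3. s(m(e, p(a), p(e)))  →  s(p(e))   [R3 at 1]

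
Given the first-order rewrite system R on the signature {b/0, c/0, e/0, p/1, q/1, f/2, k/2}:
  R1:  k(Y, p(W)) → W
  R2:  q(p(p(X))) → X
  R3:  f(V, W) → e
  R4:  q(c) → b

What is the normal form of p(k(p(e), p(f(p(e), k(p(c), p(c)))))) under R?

1. p(k(p(e), p(f(p(e), k(p(c), p(c))))))  →  p(f(p(e), k(p(c), p(c))))   [R1 at 1]
2. p(f(p(e), k(p(c), p(c))))  →  p(e)   [R3 at 1]

p(e)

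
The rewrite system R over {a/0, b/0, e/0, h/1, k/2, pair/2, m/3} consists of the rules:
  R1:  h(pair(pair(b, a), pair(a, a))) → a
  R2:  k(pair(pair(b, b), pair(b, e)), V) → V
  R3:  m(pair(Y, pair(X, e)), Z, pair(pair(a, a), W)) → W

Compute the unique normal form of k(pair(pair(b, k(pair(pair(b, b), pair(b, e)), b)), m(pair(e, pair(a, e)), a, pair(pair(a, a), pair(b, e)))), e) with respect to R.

1. k(pair(pair(b, k(pair(pair(b, b), pair(b, e)), b)), m(pair(e, pair(a, e)), a, pair(pair(a, a), pair(b, e)))), e)  →  k(pair(pair(b, b), m(pair(e, pair(a, e)), a, pair(pair(a, a), pair(b, e)))), e)   [R2 at 1.1.2]
2. k(pair(pair(b, b), m(pair(e, pair(a, e)), a, pair(pair(a, a), pair(b, e)))), e)  →  k(pair(pair(b, b), pair(b, e)), e)   [R3 at 1.2]
3. k(pair(pair(b, b), pair(b, e)), e)  →  e   [R2 at ε]

e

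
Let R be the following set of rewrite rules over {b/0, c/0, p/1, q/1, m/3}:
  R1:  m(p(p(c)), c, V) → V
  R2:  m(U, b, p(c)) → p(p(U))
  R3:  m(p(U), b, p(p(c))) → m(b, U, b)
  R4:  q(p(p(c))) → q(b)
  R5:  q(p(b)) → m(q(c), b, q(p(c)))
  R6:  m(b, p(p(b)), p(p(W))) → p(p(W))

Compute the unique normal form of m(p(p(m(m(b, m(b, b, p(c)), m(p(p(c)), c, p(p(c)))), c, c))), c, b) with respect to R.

b

1. m(p(p(m(m(b, m(b, b, p(c)), m(p(p(c)), c, p(p(c)))), c, c))), c, b)  →  m(p(p(m(m(b, p(p(b)), m(p(p(c)), c, p(p(c)))), c, c))), c, b)   [R2 at 1.1.1.1.2]
2. m(p(p(m(m(b, p(p(b)), m(p(p(c)), c, p(p(c)))), c, c))), c, b)  →  m(p(p(m(m(b, p(p(b)), p(p(c))), c, c))), c, b)   [R1 at 1.1.1.1.3]
3. m(p(p(m(m(b, p(p(b)), p(p(c))), c, c))), c, b)  →  m(p(p(m(p(p(c)), c, c))), c, b)   [R6 at 1.1.1.1]
4. m(p(p(m(p(p(c)), c, c))), c, b)  →  m(p(p(c)), c, b)   [R1 at 1.1.1]
5. m(p(p(c)), c, b)  →  b   [R1 at ε]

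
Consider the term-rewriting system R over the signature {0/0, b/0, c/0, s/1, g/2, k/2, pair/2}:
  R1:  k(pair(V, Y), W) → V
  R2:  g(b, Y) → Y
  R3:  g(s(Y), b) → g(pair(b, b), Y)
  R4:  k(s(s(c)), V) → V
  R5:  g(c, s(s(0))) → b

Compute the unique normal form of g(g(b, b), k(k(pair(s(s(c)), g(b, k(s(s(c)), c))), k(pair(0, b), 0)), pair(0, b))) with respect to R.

pair(0, b)

1. g(g(b, b), k(k(pair(s(s(c)), g(b, k(s(s(c)), c))), k(pair(0, b), 0)), pair(0, b)))  →  g(b, k(k(pair(s(s(c)), g(b, k(s(s(c)), c))), k(pair(0, b), 0)), pair(0, b)))   [R2 at 1]
2. g(b, k(k(pair(s(s(c)), g(b, k(s(s(c)), c))), k(pair(0, b), 0)), pair(0, b)))  →  k(k(pair(s(s(c)), g(b, k(s(s(c)), c))), k(pair(0, b), 0)), pair(0, b))   [R2 at ε]
3. k(k(pair(s(s(c)), g(b, k(s(s(c)), c))), k(pair(0, b), 0)), pair(0, b))  →  k(s(s(c)), pair(0, b))   [R1 at 1]
4. k(s(s(c)), pair(0, b))  →  pair(0, b)   [R4 at ε]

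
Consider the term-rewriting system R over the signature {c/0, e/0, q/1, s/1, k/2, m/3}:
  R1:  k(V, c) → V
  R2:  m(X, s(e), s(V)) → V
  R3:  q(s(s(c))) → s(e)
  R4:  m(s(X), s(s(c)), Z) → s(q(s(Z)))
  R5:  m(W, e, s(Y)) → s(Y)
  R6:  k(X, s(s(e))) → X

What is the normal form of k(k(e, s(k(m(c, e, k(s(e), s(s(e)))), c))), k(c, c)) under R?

1. k(k(e, s(k(m(c, e, k(s(e), s(s(e)))), c))), k(c, c))  →  k(k(e, s(m(c, e, k(s(e), s(s(e)))))), k(c, c))   [R1 at 1.2.1]
2. k(k(e, s(m(c, e, k(s(e), s(s(e)))))), k(c, c))  →  k(k(e, s(m(c, e, s(e)))), k(c, c))   [R6 at 1.2.1.3]
3. k(k(e, s(m(c, e, s(e)))), k(c, c))  →  k(k(e, s(s(e))), k(c, c))   [R5 at 1.2.1]
4. k(k(e, s(s(e))), k(c, c))  →  k(e, k(c, c))   [R6 at 1]
5. k(e, k(c, c))  →  k(e, c)   [R1 at 2]
6. k(e, c)  →  e   [R1 at ε]

e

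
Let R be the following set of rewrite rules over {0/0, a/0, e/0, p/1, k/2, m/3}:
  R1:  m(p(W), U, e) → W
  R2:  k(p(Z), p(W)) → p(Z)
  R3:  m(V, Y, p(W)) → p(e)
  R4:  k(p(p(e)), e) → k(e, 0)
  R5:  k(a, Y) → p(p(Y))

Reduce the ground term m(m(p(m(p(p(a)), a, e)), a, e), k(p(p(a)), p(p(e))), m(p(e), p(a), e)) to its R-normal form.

1. m(m(p(m(p(p(a)), a, e)), a, e), k(p(p(a)), p(p(e))), m(p(e), p(a), e))  →  m(m(p(p(a)), a, e), k(p(p(a)), p(p(e))), m(p(e), p(a), e))   [R1 at 1]
2. m(m(p(p(a)), a, e), k(p(p(a)), p(p(e))), m(p(e), p(a), e))  →  m(p(a), k(p(p(a)), p(p(e))), m(p(e), p(a), e))   [R1 at 1]
3. m(p(a), k(p(p(a)), p(p(e))), m(p(e), p(a), e))  →  m(p(a), p(p(a)), m(p(e), p(a), e))   [R2 at 2]
4. m(p(a), p(p(a)), m(p(e), p(a), e))  →  m(p(a), p(p(a)), e)   [R1 at 3]
5. m(p(a), p(p(a)), e)  →  a   [R1 at ε]

a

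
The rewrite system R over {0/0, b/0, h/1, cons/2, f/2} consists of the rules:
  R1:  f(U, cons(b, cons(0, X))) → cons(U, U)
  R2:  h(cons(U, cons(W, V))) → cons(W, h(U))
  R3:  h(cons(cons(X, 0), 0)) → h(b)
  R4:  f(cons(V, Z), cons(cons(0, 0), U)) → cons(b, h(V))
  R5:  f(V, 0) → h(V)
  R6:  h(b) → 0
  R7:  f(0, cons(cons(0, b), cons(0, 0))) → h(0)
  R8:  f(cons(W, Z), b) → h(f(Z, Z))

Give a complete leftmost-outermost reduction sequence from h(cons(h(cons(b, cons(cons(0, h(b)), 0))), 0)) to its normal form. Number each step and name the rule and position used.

0

1. h(cons(h(cons(b, cons(cons(0, h(b)), 0))), 0))  →  h(cons(cons(cons(0, h(b)), h(b)), 0))   [R2 at 1.1]
2. h(cons(cons(cons(0, h(b)), h(b)), 0))  →  h(cons(cons(cons(0, 0), h(b)), 0))   [R6 at 1.1.1.2]
3. h(cons(cons(cons(0, 0), h(b)), 0))  →  h(cons(cons(cons(0, 0), 0), 0))   [R6 at 1.1.2]
4. h(cons(cons(cons(0, 0), 0), 0))  →  h(b)   [R3 at ε]
5. h(b)  →  0   [R6 at ε]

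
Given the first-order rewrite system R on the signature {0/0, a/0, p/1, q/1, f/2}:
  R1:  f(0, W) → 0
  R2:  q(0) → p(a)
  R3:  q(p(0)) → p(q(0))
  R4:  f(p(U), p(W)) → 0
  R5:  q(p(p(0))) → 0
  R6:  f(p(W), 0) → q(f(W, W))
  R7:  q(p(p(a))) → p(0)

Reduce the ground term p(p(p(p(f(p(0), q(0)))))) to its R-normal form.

1. p(p(p(p(f(p(0), q(0))))))  →  p(p(p(p(f(p(0), p(a))))))   [R2 at 1.1.1.1.2]
2. p(p(p(p(f(p(0), p(a))))))  →  p(p(p(p(0))))   [R4 at 1.1.1.1]

p(p(p(p(0))))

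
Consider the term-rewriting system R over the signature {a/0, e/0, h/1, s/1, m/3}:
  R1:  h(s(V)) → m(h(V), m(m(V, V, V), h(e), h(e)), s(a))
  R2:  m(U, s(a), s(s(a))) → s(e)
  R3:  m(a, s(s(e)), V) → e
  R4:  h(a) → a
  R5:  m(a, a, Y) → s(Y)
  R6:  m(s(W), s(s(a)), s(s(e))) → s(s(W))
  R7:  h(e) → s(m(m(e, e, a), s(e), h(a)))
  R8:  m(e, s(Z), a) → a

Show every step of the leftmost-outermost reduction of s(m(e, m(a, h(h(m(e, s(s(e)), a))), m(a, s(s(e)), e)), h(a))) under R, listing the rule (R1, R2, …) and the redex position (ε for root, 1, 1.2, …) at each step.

1. s(m(e, m(a, h(h(m(e, s(s(e)), a))), m(a, s(s(e)), e)), h(a)))  →  s(m(e, m(a, h(h(a)), m(a, s(s(e)), e)), h(a)))   [R8 at 1.2.2.1.1]
2. s(m(e, m(a, h(h(a)), m(a, s(s(e)), e)), h(a)))  →  s(m(e, m(a, h(a), m(a, s(s(e)), e)), h(a)))   [R4 at 1.2.2.1]
3. s(m(e, m(a, h(a), m(a, s(s(e)), e)), h(a)))  →  s(m(e, m(a, a, m(a, s(s(e)), e)), h(a)))   [R4 at 1.2.2]
4. s(m(e, m(a, a, m(a, s(s(e)), e)), h(a)))  →  s(m(e, s(m(a, s(s(e)), e)), h(a)))   [R5 at 1.2]
5. s(m(e, s(m(a, s(s(e)), e)), h(a)))  →  s(m(e, s(e), h(a)))   [R3 at 1.2.1]
6. s(m(e, s(e), h(a)))  →  s(m(e, s(e), a))   [R4 at 1.3]
7. s(m(e, s(e), a))  →  s(a)   [R8 at 1]

s(a)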